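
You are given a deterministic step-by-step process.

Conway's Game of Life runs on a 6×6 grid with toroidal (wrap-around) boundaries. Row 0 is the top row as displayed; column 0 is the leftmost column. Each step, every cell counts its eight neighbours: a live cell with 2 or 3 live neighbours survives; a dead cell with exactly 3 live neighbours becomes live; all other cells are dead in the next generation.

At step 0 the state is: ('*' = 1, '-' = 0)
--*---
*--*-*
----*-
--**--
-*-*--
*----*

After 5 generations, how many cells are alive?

6

gen 0: --*---
*--*-*
----*-
--**--
-*-*--
*----*
gen 1: -*--*-
---***
--*-**
--***-
**-**-
***---
gen 2: -*--*-
*-*---
--*---
*-----
*---*-
----*-
gen 3: -*-*-*
--**--
------
-*---*
------
---**-
gen 4: ------
--***-
--*---
------
----*-
--***-
gen 5: ------
--**--
--*---
------
----*-
---**-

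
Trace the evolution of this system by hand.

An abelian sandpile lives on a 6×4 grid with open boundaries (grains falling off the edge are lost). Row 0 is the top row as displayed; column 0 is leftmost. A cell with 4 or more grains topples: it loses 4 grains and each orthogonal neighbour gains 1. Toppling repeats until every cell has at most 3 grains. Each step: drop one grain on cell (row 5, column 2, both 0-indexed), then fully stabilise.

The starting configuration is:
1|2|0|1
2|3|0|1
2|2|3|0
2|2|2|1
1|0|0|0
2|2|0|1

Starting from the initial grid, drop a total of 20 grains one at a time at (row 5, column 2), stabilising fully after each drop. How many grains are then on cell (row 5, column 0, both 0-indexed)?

k=0  1|2|0|1
2|3|0|1
2|2|3|0
2|2|2|1
1|0|0|0
2|2|0|1
k=1  1|2|0|1
2|3|0|1
2|2|3|0
2|2|2|1
1|0|0|0
2|2|1|1
k=2  1|2|0|1
2|3|0|1
2|2|3|0
2|2|2|1
1|0|0|0
2|2|2|1
k=3  1|2|0|1
2|3|0|1
2|2|3|0
2|2|2|1
1|0|0|0
2|2|3|1
k=4  1|2|0|1
2|3|0|1
2|2|3|0
2|2|2|1
1|0|1|0
2|3|0|2
k=5  1|2|0|1
2|3|0|1
2|2|3|0
2|2|2|1
1|0|1|0
2|3|1|2
k=6  1|2|0|1
2|3|0|1
2|2|3|0
2|2|2|1
1|0|1|0
2|3|2|2
k=7  1|2|0|1
2|3|0|1
2|2|3|0
2|2|2|1
1|0|1|0
2|3|3|2
k=8  1|2|0|1
2|3|0|1
2|2|3|0
2|2|2|1
1|1|2|0
3|0|1|3
k=9  1|2|0|1
2|3|0|1
2|2|3|0
2|2|2|1
1|1|2|0
3|0|2|3
k=10  1|2|0|1
2|3|0|1
2|2|3|0
2|2|2|1
1|1|2|0
3|0|3|3
k=11  1|2|0|1
2|3|0|1
2|2|3|0
2|2|2|1
1|1|3|1
3|1|1|0
k=12  1|2|0|1
2|3|0|1
2|2|3|0
2|2|2|1
1|1|3|1
3|1|2|0
k=13  1|2|0|1
2|3|0|1
2|2|3|0
2|2|2|1
1|1|3|1
3|1|3|0
k=14  1|2|0|1
2|3|0|1
2|2|3|0
2|2|3|1
1|2|0|2
3|2|1|1
k=15  1|2|0|1
2|3|0|1
2|2|3|0
2|2|3|1
1|2|0|2
3|2|2|1
k=16  1|2|0|1
2|3|0|1
2|2|3|0
2|2|3|1
1|2|0|2
3|2|3|1
k=17  1|2|0|1
2|3|0|1
2|2|3|0
2|2|3|1
1|2|1|2
3|3|0|2
k=18  1|2|0|1
2|3|0|1
2|2|3|0
2|2|3|1
1|2|1|2
3|3|1|2
k=19  1|2|0|1
2|3|0|1
2|2|3|0
2|2|3|1
1|2|1|2
3|3|2|2
k=20  1|2|0|1
2|3|0|1
2|2|3|0
2|2|3|1
1|2|1|2
3|3|3|2

3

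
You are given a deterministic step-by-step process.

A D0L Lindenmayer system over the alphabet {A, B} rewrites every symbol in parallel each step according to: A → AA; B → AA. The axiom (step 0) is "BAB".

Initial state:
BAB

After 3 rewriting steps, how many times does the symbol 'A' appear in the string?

24

gen 0: BAB
gen 1: AAAAAA
gen 2: AAAAAAAAAAAA
gen 3: AAAAAAAAAAAAAAAAAAAAAAAA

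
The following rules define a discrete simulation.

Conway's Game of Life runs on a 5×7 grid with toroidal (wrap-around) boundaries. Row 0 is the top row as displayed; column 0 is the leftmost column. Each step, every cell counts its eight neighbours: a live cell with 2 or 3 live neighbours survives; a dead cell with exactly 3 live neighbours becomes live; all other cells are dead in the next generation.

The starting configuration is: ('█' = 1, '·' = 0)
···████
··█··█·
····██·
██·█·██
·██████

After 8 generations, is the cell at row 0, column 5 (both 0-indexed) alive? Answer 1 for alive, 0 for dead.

0

step 0: ···████
··█··█·
····██·
██·█·██
·██████
step 1: ██·····
·······
████···
·█·····
·█·····
step 2: ██·····
·······
███····
·······
·██····
step 3: ███····
··█····
·█·····
█······
███····
step 4: █··█···
█·█····
·█·····
█·█····
··█···█
step 5: █·██··█
█·█····
█·█····
█·█····
█·██··█
step 6: ·······
█·█····
█·██··█
█·█····
·······
step 7: ·······
█·██··█
█·██··█
█·██··█
·······
step 8: ·······
█·██··█
····██·
█·██··█
·······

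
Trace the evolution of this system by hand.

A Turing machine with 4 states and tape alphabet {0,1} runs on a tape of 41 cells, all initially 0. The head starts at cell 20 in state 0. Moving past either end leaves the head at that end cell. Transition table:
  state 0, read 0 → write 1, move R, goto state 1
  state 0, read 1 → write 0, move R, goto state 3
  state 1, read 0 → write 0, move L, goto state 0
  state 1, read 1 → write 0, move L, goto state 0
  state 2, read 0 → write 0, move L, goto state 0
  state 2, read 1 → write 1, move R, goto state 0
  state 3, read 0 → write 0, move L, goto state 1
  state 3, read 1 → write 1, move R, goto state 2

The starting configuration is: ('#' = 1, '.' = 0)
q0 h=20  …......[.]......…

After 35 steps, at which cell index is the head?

step 0: q0 h=20  …......[.]......…
step 1: q1 h=21  ….....#[.]......…
step 2: q0 h=20  …......[#]......…
step 3: q3 h=21  …......[.]......…
step 4: q1 h=20  …......[.]......…
step 5: q0 h=19  …......[.]......…
step 6: q1 h=20  ….....#[.]......…
step 7: q0 h=19  …......[#]......…
step 8: q3 h=20  …......[.]......…
step 9: q1 h=19  …......[.]......…
step 10: q0 h=18  …......[.]......…
step 11: q1 h=19  ….....#[.]......…
step 12: q0 h=18  …......[#]......…
step 13: q3 h=19  …......[.]......…
step 14: q1 h=18  …......[.]......…
step 15: q0 h=17  …......[.]......…
step 16: q1 h=18  ….....#[.]......…
step 17: q0 h=17  …......[#]......…
step 18: q3 h=18  …......[.]......…
step 19: q1 h=17  …......[.]......…
step 20: q0 h=16  …......[.]......…
step 21: q1 h=17  ….....#[.]......…
step 22: q0 h=16  …......[#]......…
step 23: q3 h=17  …......[.]......…
step 24: q1 h=16  …......[.]......…
step 25: q0 h=15  …......[.]......…
step 26: q1 h=16  ….....#[.]......…
step 27: q0 h=15  …......[#]......…
step 28: q3 h=16  …......[.]......…
step 29: q1 h=15  …......[.]......…
step 30: q0 h=14  …......[.]......…
step 31: q1 h=15  ….....#[.]......…
step 32: q0 h=14  …......[#]......…
step 33: q3 h=15  …......[.]......…
step 34: q1 h=14  …......[.]......…
step 35: q0 h=13  …......[.]......…

13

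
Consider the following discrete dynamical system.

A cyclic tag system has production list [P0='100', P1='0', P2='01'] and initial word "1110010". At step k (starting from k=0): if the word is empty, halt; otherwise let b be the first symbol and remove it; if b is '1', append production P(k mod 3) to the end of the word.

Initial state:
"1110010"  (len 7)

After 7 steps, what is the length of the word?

k=0  "1110010"  (len 7)
k=1  "110010100"  (len 9)
k=2  "100101000"  (len 9)
k=3  "0010100001"  (len 10)
k=4  "010100001"  (len 9)
k=5  "10100001"  (len 8)
k=6  "010000101"  (len 9)
k=7  "10000101"  (len 8)

8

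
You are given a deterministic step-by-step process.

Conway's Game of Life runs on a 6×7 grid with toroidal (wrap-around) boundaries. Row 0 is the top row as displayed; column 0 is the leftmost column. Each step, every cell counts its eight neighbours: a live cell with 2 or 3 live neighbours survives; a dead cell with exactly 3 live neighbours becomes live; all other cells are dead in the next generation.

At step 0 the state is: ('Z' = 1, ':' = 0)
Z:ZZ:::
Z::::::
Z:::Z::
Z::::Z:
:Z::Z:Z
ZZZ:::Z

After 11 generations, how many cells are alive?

step 0: Z:ZZ:::
Z::::::
Z:::Z::
Z::::Z:
:Z::Z:Z
ZZZ:::Z
step 1: ::ZZ:::
Z::Z::Z
ZZ:::::
ZZ::ZZ:
::Z::::
:::::ZZ
step 2: Z:ZZZZ:
Z::Z::Z
::Z:ZZ:
Z:Z:::Z
ZZ::Z::
::ZZ:::
step 3: Z::::Z:
Z::::::
::Z:ZZ:
Z:Z:Z:Z
Z:::::Z
Z::::ZZ
step 4: ZZ:::Z:
:Z::ZZ:
Z:::ZZ:
Z:::Z::
:::::::
:Z:::Z:
step 5: ZZZ::Z:
:Z:::::
ZZ:Z:::
::::ZZZ
:::::::
ZZ::::Z
step 6: ::Z::::
::::::Z
ZZZ:ZZZ
Z:::ZZZ
:::::::
::Z:::Z
step 7: :::::::
::ZZ::Z
:Z:ZZ::
:::ZZ::
Z::::::
:::::::
step 8: :::::::
::ZZZ::
:::::Z:
::ZZZ::
:::::::
:::::::
step 9: :::Z:::
:::ZZ::
:::::Z:
:::ZZ::
:::Z:::
:::::::
step 10: :::ZZ::
:::ZZ::
:::::Z:
:::ZZ::
:::ZZ::
:::::::
step 11: :::ZZ::
:::Z:Z:
:::::Z:
:::Z:Z:
:::ZZ::
:::::::

9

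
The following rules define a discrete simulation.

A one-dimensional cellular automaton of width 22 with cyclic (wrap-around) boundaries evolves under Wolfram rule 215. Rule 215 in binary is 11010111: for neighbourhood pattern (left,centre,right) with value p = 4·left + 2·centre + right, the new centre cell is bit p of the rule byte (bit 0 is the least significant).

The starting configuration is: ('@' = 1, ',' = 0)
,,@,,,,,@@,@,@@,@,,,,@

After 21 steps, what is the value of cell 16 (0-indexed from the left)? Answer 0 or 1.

1

k=0  ,,@,,,,,@@,@,@@,@,,,,@
k=1  @@@@@@@@,@,@,,@,@@@@@@
k=2  @@@@@@@@,@,@@@@,,@@@@@
k=3  @@@@@@@@,@,,@@@@@,@@@@
k=4  @@@@@@@@,@@@,@@@@,,@@@
k=5  @@@@@@@@,,@@,,@@@@@,@@
k=6  @@@@@@@@@@,@@@,@@@@,,@
k=7  @@@@@@@@@@,,@@,,@@@@@,
k=8  ,@@@@@@@@@@@,@@@,@@@@,
k=9  @,@@@@@@@@@@,,@@,,@@@@
k=10  @,,@@@@@@@@@@@,@@@,@@@
k=11  @@@,@@@@@@@@@@,,@@,,@@
k=12  @@@,,@@@@@@@@@@@,@@@,@
k=13  @@@@@,@@@@@@@@@@,,@@,,
k=14  ,@@@@,,@@@@@@@@@@@,@@@
k=15  ,,@@@@@,@@@@@@@@@@,,@@
k=16  @@,@@@@,,@@@@@@@@@@@,@
k=17  @@,,@@@@@,@@@@@@@@@@,,
k=18  ,@@@,@@@@,,@@@@@@@@@@@
k=19  ,,@@,,@@@@@,@@@@@@@@@@
k=20  @@,@@@,@@@@,,@@@@@@@@@
k=21  @@,,@@,,@@@@@,@@@@@@@@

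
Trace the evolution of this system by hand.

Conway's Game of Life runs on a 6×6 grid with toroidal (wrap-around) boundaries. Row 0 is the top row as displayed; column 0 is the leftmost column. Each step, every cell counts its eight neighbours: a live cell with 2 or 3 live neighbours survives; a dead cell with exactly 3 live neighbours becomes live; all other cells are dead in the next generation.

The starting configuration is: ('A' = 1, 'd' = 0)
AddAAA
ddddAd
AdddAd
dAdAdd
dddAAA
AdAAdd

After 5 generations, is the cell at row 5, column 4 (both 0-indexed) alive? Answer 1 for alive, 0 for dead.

0

gen 0: AddAAA
ddddAd
AdddAd
dAdAdd
dddAAA
AdAAdd
gen 1: AAAddd
Addddd
dddAAA
AdAAdd
AAdddA
AAAddd
gen 2: ddAddA
AdAAAd
AAAAAA
ddAAdd
dddAdA
dddddd
gen 3: dAAdAA
dddddd
Addddd
dddddd
ddAAAd
ddddAd
gen 4: dddAAA
AAdddA
dddddd
dddAdd
dddAAd
dAdddd
gen 5: dAAdAA
AddddA
Addddd
dddAAd
ddAAAd
ddAddA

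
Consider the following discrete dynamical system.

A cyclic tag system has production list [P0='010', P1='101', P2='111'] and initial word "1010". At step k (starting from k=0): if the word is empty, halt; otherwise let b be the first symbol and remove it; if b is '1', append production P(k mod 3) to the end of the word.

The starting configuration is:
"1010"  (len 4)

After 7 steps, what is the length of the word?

6

k=0  "1010"  (len 4)
k=1  "010010"  (len 6)
k=2  "10010"  (len 5)
k=3  "0010111"  (len 7)
k=4  "010111"  (len 6)
k=5  "10111"  (len 5)
k=6  "0111111"  (len 7)
k=7  "111111"  (len 6)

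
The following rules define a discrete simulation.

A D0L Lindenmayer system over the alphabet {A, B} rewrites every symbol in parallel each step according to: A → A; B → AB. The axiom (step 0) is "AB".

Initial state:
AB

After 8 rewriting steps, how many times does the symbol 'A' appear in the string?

9

k=0  AB
k=1  AAB
k=2  AAAB
k=3  AAAAB
k=4  AAAAAB
k=5  AAAAAAB
k=6  AAAAAAAB
k=7  AAAAAAAAB
k=8  AAAAAAAAAB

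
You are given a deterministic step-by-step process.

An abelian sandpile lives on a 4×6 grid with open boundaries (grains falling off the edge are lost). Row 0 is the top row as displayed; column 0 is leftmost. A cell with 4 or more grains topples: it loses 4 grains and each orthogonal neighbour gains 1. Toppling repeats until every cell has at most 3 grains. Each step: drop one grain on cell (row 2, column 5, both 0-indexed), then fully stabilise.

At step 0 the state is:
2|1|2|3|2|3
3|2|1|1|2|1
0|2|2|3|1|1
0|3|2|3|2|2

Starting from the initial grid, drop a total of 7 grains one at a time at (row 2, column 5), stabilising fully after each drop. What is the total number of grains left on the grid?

step 0: 2|1|2|3|2|3
3|2|1|1|2|1
0|2|2|3|1|1
0|3|2|3|2|2
step 1: 2|1|2|3|2|3
3|2|1|1|2|1
0|2|2|3|1|2
0|3|2|3|2|2
step 2: 2|1|2|3|2|3
3|2|1|1|2|1
0|2|2|3|1|3
0|3|2|3|2|2
step 3: 2|1|2|3|2|3
3|2|1|1|2|2
0|2|2|3|2|0
0|3|2|3|2|3
step 4: 2|1|2|3|2|3
3|2|1|1|2|2
0|2|2|3|2|1
0|3|2|3|2|3
step 5: 2|1|2|3|2|3
3|2|1|1|2|2
0|2|2|3|2|2
0|3|2|3|2|3
step 6: 2|1|2|3|2|3
3|2|1|1|2|2
0|2|2|3|2|3
0|3|2|3|2|3
step 7: 2|1|2|3|2|3
3|2|1|1|2|3
0|2|2|3|3|1
0|3|2|3|3|0

47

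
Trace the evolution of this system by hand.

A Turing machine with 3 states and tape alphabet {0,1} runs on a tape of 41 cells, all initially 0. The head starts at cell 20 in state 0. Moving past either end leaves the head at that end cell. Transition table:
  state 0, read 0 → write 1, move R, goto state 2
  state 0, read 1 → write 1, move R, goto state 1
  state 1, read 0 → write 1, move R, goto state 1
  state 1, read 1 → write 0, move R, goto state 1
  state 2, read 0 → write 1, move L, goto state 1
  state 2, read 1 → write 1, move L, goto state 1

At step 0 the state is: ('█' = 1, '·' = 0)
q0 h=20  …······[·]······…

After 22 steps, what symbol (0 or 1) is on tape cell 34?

1

step 0: q0 h=20  …······[·]······…
step 1: q2 h=21  …·····█[·]······…
step 2: q1 h=20  …······[█]█·····…
step 3: q1 h=21  …······[█]······…
step 4: q1 h=22  …······[·]······…
step 5: q1 h=23  …·····█[·]······…
step 6: q1 h=24  …····██[·]······…
step 7: q1 h=25  …···███[·]······…
step 8: q1 h=26  …··████[·]······…
step 9: q1 h=27  …·█████[·]······…
step 10: q1 h=28  …██████[·]······…
step 11: q1 h=29  …██████[·]······…
step 12: q1 h=30  …██████[·]······…
step 13: q1 h=31  …██████[·]······…
step 14: q1 h=32  …██████[·]······…
step 15: q1 h=33  …██████[·]······…
step 16: q1 h=34  …██████[·]······|
step 17: q1 h=35  …██████[·]·····|
step 18: q1 h=36  …██████[·]····|
step 19: q1 h=37  …██████[·]···|
step 20: q1 h=38  …██████[·]··|
step 21: q1 h=39  …██████[·]·|
step 22: q1 h=40  …██████[·]|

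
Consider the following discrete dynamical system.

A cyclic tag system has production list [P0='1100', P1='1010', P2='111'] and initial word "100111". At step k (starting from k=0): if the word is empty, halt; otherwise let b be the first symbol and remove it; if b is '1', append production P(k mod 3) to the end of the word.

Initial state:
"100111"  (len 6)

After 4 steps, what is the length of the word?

10

0) "100111"  (len 6)
1) "001111100"  (len 9)
2) "01111100"  (len 8)
3) "1111100"  (len 7)
4) "1111001100"  (len 10)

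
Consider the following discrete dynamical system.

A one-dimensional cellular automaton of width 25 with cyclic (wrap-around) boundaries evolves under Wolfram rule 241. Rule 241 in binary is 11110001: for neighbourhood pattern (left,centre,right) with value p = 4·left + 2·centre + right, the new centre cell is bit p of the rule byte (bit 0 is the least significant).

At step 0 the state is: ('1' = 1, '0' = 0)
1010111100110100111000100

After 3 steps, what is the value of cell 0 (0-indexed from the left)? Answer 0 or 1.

0) 1010111100110100111000100
1) 0101011110011010011110010
2) 0010101111001101001111001
3) 1001010111100110100111100

1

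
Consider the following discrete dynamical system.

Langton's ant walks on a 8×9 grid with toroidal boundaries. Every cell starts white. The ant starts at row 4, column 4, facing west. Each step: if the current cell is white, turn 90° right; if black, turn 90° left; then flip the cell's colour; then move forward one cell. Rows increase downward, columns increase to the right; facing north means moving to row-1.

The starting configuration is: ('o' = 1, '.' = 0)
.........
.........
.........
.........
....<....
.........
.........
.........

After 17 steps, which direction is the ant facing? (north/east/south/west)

south

[0] .........
.........
.........
.........
....<....
.........
.........
.........
[1] .........
.........
.........
....^....
....o....
.........
.........
.........
[2] .........
.........
.........
....o>...
....o....
.........
.........
.........
[3] .........
.........
.........
....oo...
....ov...
.........
.........
.........
[4] .........
.........
.........
....oo...
....<o...
.........
.........
.........
[5] .........
.........
.........
....oo...
.....o...
....v....
.........
.........
[6] .........
.........
.........
....oo...
.....o...
...<o....
.........
.........
[7] .........
.........
.........
....oo...
...^.o...
...oo....
.........
.........
[8] .........
.........
.........
....oo...
...o>o...
...oo....
.........
.........
[9] .........
.........
.........
....oo...
...ooo...
...ov....
.........
.........
[10] .........
.........
.........
....oo...
...ooo...
...o.>...
.........
.........
[11] .........
.........
.........
....oo...
...ooo...
...o.o...
.....v...
.........
[12] .........
.........
.........
....oo...
...ooo...
...o.o...
....<o...
.........
[13] .........
.........
.........
....oo...
...ooo...
...o^o...
....oo...
.........
[14] .........
.........
.........
....oo...
...ooo...
...oo>...
....oo...
.........
[15] .........
.........
.........
....oo...
...oo^...
...oo....
....oo...
.........
[16] .........
.........
.........
....oo...
...o<....
...oo....
....oo...
.........
[17] .........
.........
.........
....oo...
...o.....
...ov....
....oo...
.........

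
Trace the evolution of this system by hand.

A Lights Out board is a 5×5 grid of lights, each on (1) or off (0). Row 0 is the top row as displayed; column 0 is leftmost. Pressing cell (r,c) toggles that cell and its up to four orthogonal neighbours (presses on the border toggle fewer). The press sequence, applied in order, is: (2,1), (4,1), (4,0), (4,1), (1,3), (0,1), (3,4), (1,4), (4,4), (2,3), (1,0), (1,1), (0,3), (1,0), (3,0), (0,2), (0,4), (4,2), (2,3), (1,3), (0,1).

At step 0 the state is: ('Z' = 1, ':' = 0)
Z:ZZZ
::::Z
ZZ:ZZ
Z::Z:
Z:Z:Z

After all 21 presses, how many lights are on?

gen 0: Z:ZZZ
::::Z
ZZ:ZZ
Z::Z:
Z:Z:Z
gen 1: Z:ZZZ
:Z::Z
::ZZZ
ZZ:Z:
Z:Z:Z
gen 2: Z:ZZZ
:Z::Z
::ZZZ
Z::Z:
:Z::Z
gen 3: Z:ZZZ
:Z::Z
::ZZZ
:::Z:
Z:::Z
gen 4: Z:ZZZ
:Z::Z
::ZZZ
:Z:Z:
:ZZ:Z
gen 5: Z:Z:Z
:ZZZ:
::Z:Z
:Z:Z:
:ZZ:Z
gen 6: :Z::Z
::ZZ:
::Z:Z
:Z:Z:
:ZZ:Z
gen 7: :Z::Z
::ZZ:
::Z::
:Z::Z
:ZZ::
gen 8: :Z:::
::Z:Z
::Z:Z
:Z::Z
:ZZ::
gen 9: :Z:::
::Z:Z
::Z:Z
:Z:::
:ZZZZ
gen 10: :Z:::
::ZZZ
:::Z:
:Z:Z:
:ZZZZ
gen 11: ZZ:::
ZZZZZ
Z::Z:
:Z:Z:
:ZZZZ
gen 12: Z::::
:::ZZ
ZZ:Z:
:Z:Z:
:ZZZZ
gen 13: Z:ZZZ
::::Z
ZZ:Z:
:Z:Z:
:ZZZZ
gen 14: ::ZZZ
ZZ::Z
:Z:Z:
:Z:Z:
:ZZZZ
gen 15: ::ZZZ
ZZ::Z
ZZ:Z:
Z::Z:
ZZZZZ
gen 16: :Z::Z
ZZZ:Z
ZZ:Z:
Z::Z:
ZZZZZ
gen 17: :Z:Z:
ZZZ::
ZZ:Z:
Z::Z:
ZZZZZ
gen 18: :Z:Z:
ZZZ::
ZZ:Z:
Z:ZZ:
Z:::Z
gen 19: :Z:Z:
ZZZZ:
ZZZ:Z
Z:Z::
Z:::Z
gen 20: :Z:::
ZZ::Z
ZZZZZ
Z:Z::
Z:::Z
gen 21: Z:Z::
Z:::Z
ZZZZZ
Z:Z::
Z:::Z

13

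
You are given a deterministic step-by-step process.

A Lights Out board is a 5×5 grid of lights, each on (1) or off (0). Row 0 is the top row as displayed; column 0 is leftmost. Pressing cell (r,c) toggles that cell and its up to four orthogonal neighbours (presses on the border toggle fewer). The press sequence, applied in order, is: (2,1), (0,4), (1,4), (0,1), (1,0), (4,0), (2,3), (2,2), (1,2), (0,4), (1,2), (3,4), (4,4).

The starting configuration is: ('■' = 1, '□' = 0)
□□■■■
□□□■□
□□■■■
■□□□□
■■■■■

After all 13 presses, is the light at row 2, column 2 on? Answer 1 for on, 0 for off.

0

k=0  □□■■■
□□□■□
□□■■■
■□□□□
■■■■■
k=1  □□■■■
□■□■□
■■□■■
■■□□□
■■■■■
k=2  □□■□□
□■□■■
■■□■■
■■□□□
■■■■■
k=3  □□■□■
□■□□□
■■□■□
■■□□□
■■■■■
k=4  ■■□□■
□□□□□
■■□■□
■■□□□
■■■■■
k=5  □■□□■
■■□□□
□■□■□
■■□□□
■■■■■
k=6  □■□□■
■■□□□
□■□■□
□■□□□
□□■■■
k=7  □■□□■
■■□■□
□■■□■
□■□■□
□□■■■
k=8  □■□□■
■■■■□
□□□■■
□■■■□
□□■■■
k=9  □■■□■
■□□□□
□□■■■
□■■■□
□□■■■
k=10  □■■■□
■□□□■
□□■■■
□■■■□
□□■■■
k=11  □■□■□
■■■■■
□□□■■
□■■■□
□□■■■
k=12  □■□■□
■■■■■
□□□■□
□■■□■
□□■■□
k=13  □■□■□
■■■■■
□□□■□
□■■□□
□□■□■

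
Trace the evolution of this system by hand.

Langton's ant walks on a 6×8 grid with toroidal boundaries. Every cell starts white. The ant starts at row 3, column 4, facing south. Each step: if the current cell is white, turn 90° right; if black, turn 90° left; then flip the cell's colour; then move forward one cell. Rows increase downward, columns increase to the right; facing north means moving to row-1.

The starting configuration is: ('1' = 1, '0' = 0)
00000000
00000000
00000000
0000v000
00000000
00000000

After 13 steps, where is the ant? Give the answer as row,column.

step 0: 00000000
00000000
00000000
0000v000
00000000
00000000
step 1: 00000000
00000000
00000000
000<1000
00000000
00000000
step 2: 00000000
00000000
000^0000
00011000
00000000
00000000
step 3: 00000000
00000000
0001>000
00011000
00000000
00000000
step 4: 00000000
00000000
00011000
0001v000
00000000
00000000
step 5: 00000000
00000000
00011000
00010>00
00000000
00000000
step 6: 00000000
00000000
00011000
00010100
00000v00
00000000
step 7: 00000000
00000000
00011000
00010100
0000<100
00000000
step 8: 00000000
00000000
00011000
0001^100
00001100
00000000
step 9: 00000000
00000000
00011000
00011>00
00001100
00000000
step 10: 00000000
00000000
00011^00
00011000
00001100
00000000
step 11: 00000000
00000000
000111>0
00011000
00001100
00000000
step 12: 00000000
00000000
00011110
000110v0
00001100
00000000
step 13: 00000000
00000000
00011110
00011<10
00001100
00000000

3,5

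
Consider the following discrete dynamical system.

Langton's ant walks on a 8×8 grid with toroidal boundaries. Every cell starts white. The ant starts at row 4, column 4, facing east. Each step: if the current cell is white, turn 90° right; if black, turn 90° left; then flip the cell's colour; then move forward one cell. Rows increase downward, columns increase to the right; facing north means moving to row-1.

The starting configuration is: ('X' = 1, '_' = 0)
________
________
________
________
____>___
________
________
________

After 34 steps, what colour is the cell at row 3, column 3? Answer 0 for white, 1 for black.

gen 0: ________
________
________
________
____>___
________
________
________
gen 1: ________
________
________
________
____X___
____v___
________
________
gen 2: ________
________
________
________
____X___
___<X___
________
________
gen 3: ________
________
________
________
___^X___
___XX___
________
________
gen 4: ________
________
________
________
___X>___
___XX___
________
________
gen 5: ________
________
________
____^___
___X____
___XX___
________
________
gen 6: ________
________
________
____X>__
___X____
___XX___
________
________
gen 7: ________
________
________
____XX__
___X_v__
___XX___
________
________
gen 8: ________
________
________
____XX__
___X<X__
___XX___
________
________
gen 9: ________
________
________
____^X__
___XXX__
___XX___
________
________
gen 10: ________
________
________
___<_X__
___XXX__
___XX___
________
________
gen 11: ________
________
___^____
___X_X__
___XXX__
___XX___
________
________
gen 12: ________
________
___X>___
___X_X__
___XXX__
___XX___
________
________
gen 13: ________
________
___XX___
___XvX__
___XXX__
___XX___
________
________
gen 14: ________
________
___XX___
___<XX__
___XXX__
___XX___
________
________
gen 15: ________
________
___XX___
____XX__
___vXX__
___XX___
________
________
gen 16: ________
________
___XX___
____XX__
____>X__
___XX___
________
________
gen 17: ________
________
___XX___
____^X__
_____X__
___XX___
________
________
gen 18: ________
________
___XX___
___<_X__
_____X__
___XX___
________
________
gen 19: ________
________
___^X___
___X_X__
_____X__
___XX___
________
________
gen 20: ________
________
__<_X___
___X_X__
_____X__
___XX___
________
________
gen 21: ________
__^_____
__X_X___
___X_X__
_____X__
___XX___
________
________
gen 22: ________
__X>____
__X_X___
___X_X__
_____X__
___XX___
________
________
gen 23: ________
__XX____
__XvX___
___X_X__
_____X__
___XX___
________
________
gen 24: ________
__XX____
__<XX___
___X_X__
_____X__
___XX___
________
________
gen 25: ________
__XX____
___XX___
__vX_X__
_____X__
___XX___
________
________
gen 26: ________
__XX____
___XX___
_<XX_X__
_____X__
___XX___
________
________
gen 27: ________
__XX____
_^_XX___
_XXX_X__
_____X__
___XX___
________
________
gen 28: ________
__XX____
_X>XX___
_XXX_X__
_____X__
___XX___
________
________
gen 29: ________
__XX____
_XXXX___
_XvX_X__
_____X__
___XX___
________
________
gen 30: ________
__XX____
_XXXX___
_X_>_X__
_____X__
___XX___
________
________
gen 31: ________
__XX____
_XX^X___
_X___X__
_____X__
___XX___
________
________
gen 32: ________
__XX____
_X<_X___
_X___X__
_____X__
___XX___
________
________
gen 33: ________
__XX____
_X__X___
_Xv__X__
_____X__
___XX___
________
________
gen 34: ________
__XX____
_X__X___
_<X__X__
_____X__
___XX___
________
________

0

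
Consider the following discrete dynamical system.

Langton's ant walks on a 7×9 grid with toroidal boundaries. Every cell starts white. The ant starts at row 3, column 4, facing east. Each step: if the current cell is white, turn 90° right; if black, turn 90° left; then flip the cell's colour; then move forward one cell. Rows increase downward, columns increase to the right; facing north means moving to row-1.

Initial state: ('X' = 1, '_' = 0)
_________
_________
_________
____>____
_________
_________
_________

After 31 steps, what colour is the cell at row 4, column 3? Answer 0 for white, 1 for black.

[0] _________
_________
_________
____>____
_________
_________
_________
[1] _________
_________
_________
____X____
____v____
_________
_________
[2] _________
_________
_________
____X____
___<X____
_________
_________
[3] _________
_________
_________
___^X____
___XX____
_________
_________
[4] _________
_________
_________
___X>____
___XX____
_________
_________
[5] _________
_________
____^____
___X_____
___XX____
_________
_________
[6] _________
_________
____X>___
___X_____
___XX____
_________
_________
[7] _________
_________
____XX___
___X_v___
___XX____
_________
_________
[8] _________
_________
____XX___
___X<X___
___XX____
_________
_________
[9] _________
_________
____^X___
___XXX___
___XX____
_________
_________
[10] _________
_________
___<_X___
___XXX___
___XX____
_________
_________
[11] _________
___^_____
___X_X___
___XXX___
___XX____
_________
_________
[12] _________
___X>____
___X_X___
___XXX___
___XX____
_________
_________
[13] _________
___XX____
___XvX___
___XXX___
___XX____
_________
_________
[14] _________
___XX____
___<XX___
___XXX___
___XX____
_________
_________
[15] _________
___XX____
____XX___
___vXX___
___XX____
_________
_________
[16] _________
___XX____
____XX___
____>X___
___XX____
_________
_________
[17] _________
___XX____
____^X___
_____X___
___XX____
_________
_________
[18] _________
___XX____
___<_X___
_____X___
___XX____
_________
_________
[19] _________
___^X____
___X_X___
_____X___
___XX____
_________
_________
[20] _________
__<_X____
___X_X___
_____X___
___XX____
_________
_________
[21] __^______
__X_X____
___X_X___
_____X___
___XX____
_________
_________
[22] __X>_____
__X_X____
___X_X___
_____X___
___XX____
_________
_________
[23] __XX_____
__XvX____
___X_X___
_____X___
___XX____
_________
_________
[24] __XX_____
__<XX____
___X_X___
_____X___
___XX____
_________
_________
[25] __XX_____
___XX____
__vX_X___
_____X___
___XX____
_________
_________
[26] __XX_____
___XX____
_<XX_X___
_____X___
___XX____
_________
_________
[27] __XX_____
_^_XX____
_XXX_X___
_____X___
___XX____
_________
_________
[28] __XX_____
_X>XX____
_XXX_X___
_____X___
___XX____
_________
_________
[29] __XX_____
_XXXX____
_XvX_X___
_____X___
___XX____
_________
_________
[30] __XX_____
_XXXX____
_X_>_X___
_____X___
___XX____
_________
_________
[31] __XX_____
_XX^X____
_X___X___
_____X___
___XX____
_________
_________

1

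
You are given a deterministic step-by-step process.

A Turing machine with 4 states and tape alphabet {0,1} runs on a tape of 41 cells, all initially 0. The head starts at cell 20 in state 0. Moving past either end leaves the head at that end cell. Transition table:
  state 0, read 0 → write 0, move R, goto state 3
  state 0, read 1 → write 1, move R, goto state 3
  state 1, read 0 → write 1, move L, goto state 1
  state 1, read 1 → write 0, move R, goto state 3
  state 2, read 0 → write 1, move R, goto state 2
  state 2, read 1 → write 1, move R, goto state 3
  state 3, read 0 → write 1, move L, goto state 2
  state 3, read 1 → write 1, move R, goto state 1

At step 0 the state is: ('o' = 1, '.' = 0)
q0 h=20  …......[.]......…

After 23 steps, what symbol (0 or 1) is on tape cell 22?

t=0: q0 h=20  …......[.]......…
t=1: q3 h=21  …......[.]......…
t=2: q2 h=20  …......[.]o.....…
t=3: q2 h=21  ….....o[o]......…
t=4: q3 h=22  …....oo[.]......…
t=5: q2 h=21  ….....o[o]o.....…
t=6: q3 h=22  …....oo[o]......…
t=7: q1 h=23  …...ooo[.]......…
t=8: q1 h=22  …....oo[o]o.....…
t=9: q3 h=23  …...oo.[o]......…
t=10: q1 h=24  …..oo.o[.]......…
t=11: q1 h=23  …...oo.[o]o.....…
t=12: q3 h=24  …..oo..[o]......…
t=13: q1 h=25  ….oo..o[.]......…
t=14: q1 h=24  …..oo..[o]o.....…
t=15: q3 h=25  ….oo...[o]......…
t=16: q1 h=26  …oo...o[.]......…
t=17: q1 h=25  ….oo...[o]o.....…
t=18: q3 h=26  …oo....[o]......…
t=19: q1 h=27  …o....o[.]......…
t=20: q1 h=26  …oo....[o]o.....…
t=21: q3 h=27  …o.....[o]......…
t=22: q1 h=28  ….....o[.]......…
t=23: q1 h=27  …o.....[o]o.....…

0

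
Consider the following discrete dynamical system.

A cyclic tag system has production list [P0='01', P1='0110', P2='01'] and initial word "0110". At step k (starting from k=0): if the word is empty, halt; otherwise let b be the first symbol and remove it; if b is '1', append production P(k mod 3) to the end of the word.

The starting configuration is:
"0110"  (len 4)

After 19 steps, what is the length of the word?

step 0: "0110"  (len 4)
step 1: "110"  (len 3)
step 2: "100110"  (len 6)
step 3: "0011001"  (len 7)
step 4: "011001"  (len 6)
step 5: "11001"  (len 5)
step 6: "100101"  (len 6)
step 7: "0010101"  (len 7)
step 8: "010101"  (len 6)
step 9: "10101"  (len 5)
step 10: "010101"  (len 6)
step 11: "10101"  (len 5)
step 12: "010101"  (len 6)
step 13: "10101"  (len 5)
step 14: "01010110"  (len 8)
step 15: "1010110"  (len 7)
step 16: "01011001"  (len 8)
step 17: "1011001"  (len 7)
step 18: "01100101"  (len 8)
step 19: "1100101"  (len 7)

7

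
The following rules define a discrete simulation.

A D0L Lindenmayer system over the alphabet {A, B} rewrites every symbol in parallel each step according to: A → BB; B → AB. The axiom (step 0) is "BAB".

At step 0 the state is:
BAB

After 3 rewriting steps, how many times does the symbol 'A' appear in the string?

[0] BAB
[1] ABBBAB
[2] BBABABABBBAB
[3] ABABBBABBBABBBABABABBBAB

8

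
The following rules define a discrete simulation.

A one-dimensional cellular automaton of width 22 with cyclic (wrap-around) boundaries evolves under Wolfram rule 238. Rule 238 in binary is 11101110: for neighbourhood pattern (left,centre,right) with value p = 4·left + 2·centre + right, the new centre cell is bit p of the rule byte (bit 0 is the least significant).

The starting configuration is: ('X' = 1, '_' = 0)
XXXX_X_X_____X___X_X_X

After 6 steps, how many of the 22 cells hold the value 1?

22

k=0  XXXX_X_X_____X___X_X_X
k=1  XXXXXXXX____XX__XXXXXX
k=2  XXXXXXXX___XXX_XXXXXXX
k=3  XXXXXXXX__XXXXXXXXXXXX
k=4  XXXXXXXX_XXXXXXXXXXXXX
k=5  XXXXXXXXXXXXXXXXXXXXXX
k=6  XXXXXXXXXXXXXXXXXXXXXX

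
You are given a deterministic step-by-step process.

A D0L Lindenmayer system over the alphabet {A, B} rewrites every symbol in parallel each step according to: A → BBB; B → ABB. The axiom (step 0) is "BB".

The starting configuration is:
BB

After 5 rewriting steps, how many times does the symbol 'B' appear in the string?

364

k=0  BB
k=1  ABBABB
k=2  BBBABBABBBBBABBABB
k=3  ABBABBABBBBBABBABBBBBABBABBABBABBABBBBBABBABBBBBABBABB
k=4  BBBABBABBBBBABBABBBBBABBABBABBABBABBBBBABBABBBBBABBABBABBA…BABBABBABBABBBBBABBABBBBBABBABBABBABBABBBBBABBABBBBBABBABB  (len 162)
k=5  ABBABBABBBBBABBABBBBBABBABBABBABBABBBBBABBABBBBBABBABBABBA…BABBABBABBABBBBBABBABBBBBABBABBABBABBABBBBBABBABBBBBABBABB  (len 486)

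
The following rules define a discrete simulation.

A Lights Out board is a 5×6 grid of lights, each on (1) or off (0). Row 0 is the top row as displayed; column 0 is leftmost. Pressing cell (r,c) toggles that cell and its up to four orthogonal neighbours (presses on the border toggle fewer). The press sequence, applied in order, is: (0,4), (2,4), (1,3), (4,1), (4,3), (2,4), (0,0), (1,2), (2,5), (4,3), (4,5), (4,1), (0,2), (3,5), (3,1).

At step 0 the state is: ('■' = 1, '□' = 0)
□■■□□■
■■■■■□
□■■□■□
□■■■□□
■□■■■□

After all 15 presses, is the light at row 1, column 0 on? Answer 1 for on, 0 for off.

gen 0: □■■□□■
■■■■■□
□■■□■□
□■■■□□
■□■■■□
gen 1: □■■■■□
■■■■□□
□■■□■□
□■■■□□
■□■■■□
gen 2: □■■■■□
■■■■■□
□■■■□■
□■■■■□
■□■■■□
gen 3: □■■□■□
■■□□□□
□■■□□■
□■■■■□
■□■■■□
gen 4: □■■□■□
■■□□□□
□■■□□■
□□■■■□
□■□■■□
gen 5: □■■□■□
■■□□□□
□■■□□■
□□■□■□
□■■□□□
gen 6: □■■□■□
■■□□■□
□■■■■□
□□■□□□
□■■□□□
gen 7: ■□■□■□
□■□□■□
□■■■■□
□□■□□□
□■■□□□
gen 8: ■□□□■□
□□■■■□
□■□■■□
□□■□□□
□■■□□□
gen 9: ■□□□■□
□□■■■■
□■□■□■
□□■□□■
□■■□□□
gen 10: ■□□□■□
□□■■■■
□■□■□■
□□■■□■
□■□■■□
gen 11: ■□□□■□
□□■■■■
□■□■□■
□□■■□□
□■□■□■
gen 12: ■□□□■□
□□■■■■
□■□■□■
□■■■□□
■□■■□■
gen 13: ■■■■■□
□□□■■■
□■□■□■
□■■■□□
■□■■□■
gen 14: ■■■■■□
□□□■■■
□■□■□□
□■■■■■
■□■■□□
gen 15: ■■■■■□
□□□■■■
□□□■□□
■□□■■■
■■■■□□

0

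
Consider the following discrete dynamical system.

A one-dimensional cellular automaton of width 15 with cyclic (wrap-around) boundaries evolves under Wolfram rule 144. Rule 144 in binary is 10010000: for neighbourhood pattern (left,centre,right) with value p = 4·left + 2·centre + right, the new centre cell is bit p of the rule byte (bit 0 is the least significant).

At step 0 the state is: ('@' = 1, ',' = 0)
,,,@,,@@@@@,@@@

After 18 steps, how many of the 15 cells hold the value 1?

3

k=0  ,,,@,,@@@@@,@@@
k=1  @,,,@,,@@@,,,@,
k=2  ,@,,,@,,@,@,,,,
k=3  ,,@,,,@,,,,@,,,
k=4  ,,,@,,,@,,,,@,,
k=5  ,,,,@,,,@,,,,@,
k=6  ,,,,,@,,,@,,,,@
k=7  @,,,,,@,,,@,,,,
k=8  ,@,,,,,@,,,@,,,
k=9  ,,@,,,,,@,,,@,,
k=10  ,,,@,,,,,@,,,@,
k=11  ,,,,@,,,,,@,,,@
k=12  @,,,,@,,,,,@,,,
k=13  ,@,,,,@,,,,,@,,
k=14  ,,@,,,,@,,,,,@,
k=15  ,,,@,,,,@,,,,,@
k=16  @,,,@,,,,@,,,,,
k=17  ,@,,,@,,,,@,,,,
k=18  ,,@,,,@,,,,@,,,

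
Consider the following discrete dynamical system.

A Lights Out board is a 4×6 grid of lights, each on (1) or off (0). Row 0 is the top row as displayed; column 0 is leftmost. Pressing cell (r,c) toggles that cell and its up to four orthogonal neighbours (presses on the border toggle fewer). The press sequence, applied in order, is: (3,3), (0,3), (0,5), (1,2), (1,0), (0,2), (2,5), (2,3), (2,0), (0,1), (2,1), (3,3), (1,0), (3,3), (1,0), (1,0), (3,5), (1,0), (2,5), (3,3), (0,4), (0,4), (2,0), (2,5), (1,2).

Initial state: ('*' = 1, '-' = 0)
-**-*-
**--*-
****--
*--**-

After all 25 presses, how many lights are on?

k=0  -**-*-
**--*-
****--
*--**-
k=1  -**-*-
**--*-
***---
*-*---
k=2  -*-*--
**-**-
***---
*-*---
k=3  -*-***
**-***
***---
*-*---
k=4  -*****
*-*-**
**----
*-*---
k=5  ******
-**-**
-*----
*-*---
k=6  *---**
-*--**
-*----
*-*---
k=7  *---**
-*--*-
-*--**
*-*--*
k=8  *---**
-*-**-
-***-*
*-**-*
k=9  *---**
**-**-
*-**-*
--**-*
k=10  -**-**
*--**-
*-**-*
--**-*
k=11  -**-**
**-**-
-*-*-*
-***-*
k=12  -**-**
**-**-
-*---*
-*--**
k=13  ***-**
---**-
**---*
-*--**
k=14  ***-**
---**-
**-*-*
-***-*
k=15  -**-**
**-**-
-*-*-*
-***-*
k=16  ***-**
---**-
**-*-*
-***-*
k=17  ***-**
---**-
**-*--
-****-
k=18  -**-**
**-**-
-*-*--
-****-
k=19  -**-**
**-***
-*-***
-*****
k=20  -**-**
**-***
-*--**
-*---*
k=21  -***--
**-*-*
-*--**
-*---*
k=22  -**-**
**-***
-*--**
-*---*
k=23  -**-**
-*-***
*---**
**---*
k=24  -**-**
-*-**-
*-----
**----
k=25  -*--**
--*-*-
*-*---
**----

9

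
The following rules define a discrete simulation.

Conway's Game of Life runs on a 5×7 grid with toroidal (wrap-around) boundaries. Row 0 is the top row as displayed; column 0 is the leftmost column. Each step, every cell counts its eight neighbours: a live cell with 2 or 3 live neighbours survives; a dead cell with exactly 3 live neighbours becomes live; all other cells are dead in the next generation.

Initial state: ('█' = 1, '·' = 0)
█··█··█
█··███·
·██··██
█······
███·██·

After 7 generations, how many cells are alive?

gen 0: █··█··█
█··███·
·██··██
█······
███·██·
gen 1: ·······
···█···
·███·█·
···██··
··████·
gen 2: ··█····
···██··
·······
·█·····
··█··█·
gen 3: ··█·█··
···█···
·······
·······
·██····
gen 4: ·██····
···█···
·······
·······
·███···
gen 5: ·█·····
··█····
·······
··█····
·█·█···
gen 6: ·█·····
·······
·······
··█····
·█·····
gen 7: ·······
·······
·······
·······
·██····

2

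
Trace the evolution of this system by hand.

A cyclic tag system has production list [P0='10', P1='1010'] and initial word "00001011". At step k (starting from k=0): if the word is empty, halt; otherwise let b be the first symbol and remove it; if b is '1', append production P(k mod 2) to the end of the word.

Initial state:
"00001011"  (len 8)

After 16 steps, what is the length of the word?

t=0: "00001011"  (len 8)
t=1: "0001011"  (len 7)
t=2: "001011"  (len 6)
t=3: "01011"  (len 5)
t=4: "1011"  (len 4)
t=5: "01110"  (len 5)
t=6: "1110"  (len 4)
t=7: "11010"  (len 5)
t=8: "10101010"  (len 8)
t=9: "010101010"  (len 9)
t=10: "10101010"  (len 8)
t=11: "010101010"  (len 9)
t=12: "10101010"  (len 8)
t=13: "010101010"  (len 9)
t=14: "10101010"  (len 8)
t=15: "010101010"  (len 9)
t=16: "10101010"  (len 8)

8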